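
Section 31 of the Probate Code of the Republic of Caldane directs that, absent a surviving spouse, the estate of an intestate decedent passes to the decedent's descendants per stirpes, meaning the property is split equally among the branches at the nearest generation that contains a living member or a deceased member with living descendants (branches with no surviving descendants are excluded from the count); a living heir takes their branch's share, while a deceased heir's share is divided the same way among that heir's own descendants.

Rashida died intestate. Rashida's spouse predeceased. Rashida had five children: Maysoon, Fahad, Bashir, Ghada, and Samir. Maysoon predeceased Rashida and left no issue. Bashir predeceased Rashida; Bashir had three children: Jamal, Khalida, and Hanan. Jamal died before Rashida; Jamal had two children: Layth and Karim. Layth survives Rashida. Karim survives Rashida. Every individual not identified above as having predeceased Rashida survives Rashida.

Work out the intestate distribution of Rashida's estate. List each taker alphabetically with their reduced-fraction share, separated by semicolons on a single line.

Fahad 1/4; Ghada 1/4; Hanan 1/12; Karim 1/24; Khalida 1/12; Layth 1/24; Samir 1/4

There is no surviving spouse, so the entire estate passes to Rashida's descendants per stirpes.
Maysoon left no surviving issue, so that branch lapses and is disregarded.
The estate is divided into 4 equal shares of 1/4 among Fahad, Bashir, Ghada, Samir.
Fahad is living and takes 1/4.
Bashir predeceased; the 1/4 allotted to Bashir's branch passes to Bashir's issue by representation.
The 1/4 is divided into 3 equal shares of 1/12 among Jamal, Khalida, Hanan.
Jamal predeceased; the 1/12 allotted to Jamal's branch passes to Jamal's issue by representation.
The 1/12 is divided into 2 equal shares of 1/24 among Layth, Karim.
Layth is living and takes 1/24.
Karim is living and takes 1/24.
Khalida is living and takes 1/12.
Hanan is living and takes 1/12.
Ghada is living and takes 1/4.
Samir is living and takes 1/4.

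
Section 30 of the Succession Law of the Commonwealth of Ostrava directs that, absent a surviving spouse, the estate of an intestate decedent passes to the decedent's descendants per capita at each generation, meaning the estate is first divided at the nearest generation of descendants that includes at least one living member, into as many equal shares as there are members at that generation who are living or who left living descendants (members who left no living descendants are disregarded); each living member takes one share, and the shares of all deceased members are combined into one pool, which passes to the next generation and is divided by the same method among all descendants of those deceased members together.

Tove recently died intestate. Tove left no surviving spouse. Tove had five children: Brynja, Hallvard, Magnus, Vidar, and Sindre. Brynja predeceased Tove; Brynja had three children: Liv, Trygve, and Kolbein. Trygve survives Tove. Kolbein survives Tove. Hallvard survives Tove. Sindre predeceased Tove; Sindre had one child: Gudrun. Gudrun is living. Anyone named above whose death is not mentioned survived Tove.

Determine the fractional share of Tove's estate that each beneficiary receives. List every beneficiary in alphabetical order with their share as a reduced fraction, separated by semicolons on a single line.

There is no surviving spouse, so the entire estate passes to Tove's descendants per capita at each generation.
At generation 1 (Brynja, Hallvard, Magnus, Vidar, Sindre) there are 5 shares of (1)/5 = 1/5 each.
Living: Hallvard, Magnus, and Vidar — each takes 1/5.
Deceased: Brynja and Sindre. Their combined 2/5 is pooled and carried to generation 2.
At generation 2 (Liv, Trygve, Kolbein, Gudrun) there are 4 shares of (2/5)/4 = 1/10 each.
Living: Liv, Trygve, Kolbein, and Gudrun — each takes 1/10.

Gudrun 1/10; Hallvard 1/5; Kolbein 1/10; Liv 1/10; Magnus 1/5; Trygve 1/10; Vidar 1/5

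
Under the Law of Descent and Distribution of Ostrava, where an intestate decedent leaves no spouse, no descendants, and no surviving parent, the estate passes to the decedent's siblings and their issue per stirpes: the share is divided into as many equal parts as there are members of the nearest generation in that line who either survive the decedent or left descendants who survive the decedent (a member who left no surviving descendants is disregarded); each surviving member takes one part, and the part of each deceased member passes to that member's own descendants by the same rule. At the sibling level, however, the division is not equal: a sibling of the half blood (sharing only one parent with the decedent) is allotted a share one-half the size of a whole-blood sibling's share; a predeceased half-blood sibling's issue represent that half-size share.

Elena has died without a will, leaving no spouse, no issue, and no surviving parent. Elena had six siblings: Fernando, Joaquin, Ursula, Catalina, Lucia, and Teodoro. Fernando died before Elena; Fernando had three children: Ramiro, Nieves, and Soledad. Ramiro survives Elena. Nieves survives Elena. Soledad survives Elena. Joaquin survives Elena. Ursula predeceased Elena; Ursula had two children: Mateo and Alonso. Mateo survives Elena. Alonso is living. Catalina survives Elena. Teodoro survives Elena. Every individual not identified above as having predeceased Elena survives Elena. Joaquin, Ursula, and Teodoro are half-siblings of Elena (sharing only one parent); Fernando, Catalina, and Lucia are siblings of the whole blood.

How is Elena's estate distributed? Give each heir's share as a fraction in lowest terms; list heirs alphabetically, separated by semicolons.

Alonso 1/18; Catalina 2/9; Joaquin 1/9; Lucia 2/9; Mateo 1/18; Nieves 2/27; Ramiro 2/27; Soledad 2/27; Teodoro 1/9

No spouse, descendants, or parent survives, so the estate passes to Elena's siblings per stirpes.
Half-blood siblings count for one-half the weight of whole-blood siblings at the initial division.
Dividing 1 in proportion to weights (total weight 9/2): Fernando (weight 1) → 2/9; Joaquin (weight 1/2) → 1/9; Ursula (weight 1/2) → 1/9; Catalina (weight 1) → 2/9; Lucia (weight 1) → 2/9; Teodoro (weight 1/2) → 1/9.
Fernando predeceased; the 2/9 allotted to Fernando's branch passes to Fernando's issue by representation.
The 2/9 is divided into 3 equal shares of 2/27 among Ramiro, Nieves, Soledad.
Ramiro is living and takes 2/27.
Nieves is living and takes 2/27.
Soledad is living and takes 2/27.
Joaquin is living and takes 1/9.
Ursula predeceased; the 1/9 allotted to Ursula's branch passes to Ursula's issue by representation.
The 1/9 is divided into 2 equal shares of 1/18 among Mateo, Alonso.
Mateo is living and takes 1/18.
Alonso is living and takes 1/18.
Catalina is living and takes 2/9.
Lucia is living and takes 2/9.
Teodoro is living and takes 1/9.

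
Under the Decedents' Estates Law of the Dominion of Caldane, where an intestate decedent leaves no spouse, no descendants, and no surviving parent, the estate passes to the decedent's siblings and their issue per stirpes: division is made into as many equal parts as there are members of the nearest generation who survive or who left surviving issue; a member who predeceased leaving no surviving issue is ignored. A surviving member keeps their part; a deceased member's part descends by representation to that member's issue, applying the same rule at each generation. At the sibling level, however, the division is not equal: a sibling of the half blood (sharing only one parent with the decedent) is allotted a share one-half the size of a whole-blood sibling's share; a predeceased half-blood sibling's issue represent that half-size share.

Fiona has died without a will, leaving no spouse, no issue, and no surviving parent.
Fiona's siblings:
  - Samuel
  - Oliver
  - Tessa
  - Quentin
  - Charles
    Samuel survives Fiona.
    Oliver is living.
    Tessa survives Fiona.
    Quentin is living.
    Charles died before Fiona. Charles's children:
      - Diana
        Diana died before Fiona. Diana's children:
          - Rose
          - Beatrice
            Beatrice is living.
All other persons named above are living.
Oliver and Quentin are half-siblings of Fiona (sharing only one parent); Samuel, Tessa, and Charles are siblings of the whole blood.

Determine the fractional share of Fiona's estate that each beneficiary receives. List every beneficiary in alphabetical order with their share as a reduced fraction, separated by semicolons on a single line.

Beatrice 1/8; Oliver 1/8; Quentin 1/8; Rose 1/8; Samuel 1/4; Tessa 1/4

No spouse, descendants, or parent survives, so the estate passes to Fiona's siblings per stirpes.
Half-blood siblings count for one-half the weight of whole-blood siblings at the initial division.
Dividing 1 in proportion to weights (total weight 4): Samuel (weight 1) → 1/4; Oliver (weight 1/2) → 1/8; Tessa (weight 1) → 1/4; Quentin (weight 1/2) → 1/8; Charles (weight 1) → 1/4.
Samuel is living and takes 1/4.
Oliver is living and takes 1/8.
Tessa is living and takes 1/4.
Quentin is living and takes 1/8.
Charles predeceased; the 1/4 allotted to Charles's branch passes to Charles's issue by representation.
Diana's line is the sole branch at this level, so the full 1/4 passes to Diana's issue by representation.
The 1/4 is divided into 2 equal shares of 1/8 among Rose, Beatrice.
Rose is living and takes 1/8.
Beatrice is living and takes 1/8.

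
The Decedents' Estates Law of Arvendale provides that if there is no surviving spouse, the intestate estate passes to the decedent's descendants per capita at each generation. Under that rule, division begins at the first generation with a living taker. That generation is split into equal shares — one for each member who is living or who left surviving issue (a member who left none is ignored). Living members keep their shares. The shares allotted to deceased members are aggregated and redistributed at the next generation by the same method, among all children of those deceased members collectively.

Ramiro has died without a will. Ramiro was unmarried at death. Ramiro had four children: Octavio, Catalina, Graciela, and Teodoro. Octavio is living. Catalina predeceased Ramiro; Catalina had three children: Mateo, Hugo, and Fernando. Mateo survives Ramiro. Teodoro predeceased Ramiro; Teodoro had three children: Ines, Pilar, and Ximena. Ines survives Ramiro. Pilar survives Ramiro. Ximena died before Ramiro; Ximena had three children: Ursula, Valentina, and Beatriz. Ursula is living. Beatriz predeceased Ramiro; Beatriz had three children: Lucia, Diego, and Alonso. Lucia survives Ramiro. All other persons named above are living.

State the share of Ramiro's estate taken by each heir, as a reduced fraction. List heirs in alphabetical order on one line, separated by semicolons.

Alonso 1/108; Diego 1/108; Fernando 1/12; Graciela 1/4; Hugo 1/12; Ines 1/12; Lucia 1/108; Mateo 1/12; Octavio 1/4; Pilar 1/12; Ursula 1/36; Valentina 1/36

There is no surviving spouse, so the entire estate passes to Ramiro's descendants per capita at each generation.
At generation 1 (Octavio, Catalina, Graciela, Teodoro) there are 4 shares of (1)/4 = 1/4 each.
Living: Octavio and Graciela — each takes 1/4.
Deceased: Catalina and Teodoro. Their combined 1/2 is pooled and carried to generation 2.
At generation 2 (Mateo, Hugo, Fernando, Ines, Pilar, Ximena) there are 6 shares of (1/2)/6 = 1/12 each.
Living: Mateo, Hugo, Fernando, Ines, and Pilar — each takes 1/12.
Deceased: Ximena. That 1/12 share is carried to generation 3.
At generation 3 (Ursula, Valentina, Beatriz) there are 3 shares of (1/12)/3 = 1/36 each.
Living: Ursula and Valentina — each takes 1/36.
Deceased: Beatriz. That 1/36 share is carried to generation 4.
At generation 4 (Lucia, Diego, Alonso) there are 3 shares of (1/36)/3 = 1/108 each.
Living: Lucia, Diego, and Alonso — each takes 1/108.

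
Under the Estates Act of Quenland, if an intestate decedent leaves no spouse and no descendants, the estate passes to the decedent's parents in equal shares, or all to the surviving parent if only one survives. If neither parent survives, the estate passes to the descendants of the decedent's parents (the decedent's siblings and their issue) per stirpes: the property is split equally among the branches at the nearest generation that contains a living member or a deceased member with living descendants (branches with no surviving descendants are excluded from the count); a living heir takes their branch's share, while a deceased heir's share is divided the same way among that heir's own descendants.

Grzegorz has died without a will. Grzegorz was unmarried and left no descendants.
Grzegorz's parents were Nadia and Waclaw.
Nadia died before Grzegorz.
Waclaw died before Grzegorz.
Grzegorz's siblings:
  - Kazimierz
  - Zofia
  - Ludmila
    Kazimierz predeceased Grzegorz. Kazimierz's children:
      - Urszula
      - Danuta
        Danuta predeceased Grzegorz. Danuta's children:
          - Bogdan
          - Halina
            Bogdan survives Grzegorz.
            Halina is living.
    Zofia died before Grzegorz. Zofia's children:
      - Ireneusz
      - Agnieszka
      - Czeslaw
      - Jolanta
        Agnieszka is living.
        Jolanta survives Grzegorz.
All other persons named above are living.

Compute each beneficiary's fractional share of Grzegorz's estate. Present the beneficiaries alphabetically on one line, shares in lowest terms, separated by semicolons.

Agnieszka 1/12; Bogdan 1/12; Czeslaw 1/12; Halina 1/12; Ireneusz 1/12; Jolanta 1/12; Ludmila 1/3; Urszula 1/6

Neither parent survives and there are no descendants, so the estate passes to Grzegorz's siblings and their issue per stirpes.
The estate is divided into 3 equal shares of 1/3 among Kazimierz, Zofia, Ludmila.
Kazimierz predeceased; the 1/3 allotted to Kazimierz's branch passes to Kazimierz's issue by representation.
The 1/3 is divided into 2 equal shares of 1/6 among Urszula, Danuta.
Urszula is living and takes 1/6.
Danuta predeceased; the 1/6 allotted to Danuta's branch passes to Danuta's issue by representation.
The 1/6 is divided into 2 equal shares of 1/12 among Bogdan, Halina.
Bogdan is living and takes 1/12.
Halina is living and takes 1/12.
Zofia predeceased; the 1/3 allotted to Zofia's branch passes to Zofia's issue by representation.
The 1/3 is divided into 4 equal shares of 1/12 among Ireneusz, Agnieszka, Czeslaw, Jolanta.
Ireneusz is living and takes 1/12.
Agnieszka is living and takes 1/12.
Czeslaw is living and takes 1/12.
Jolanta is living and takes 1/12.
Ludmila is living and takes 1/3.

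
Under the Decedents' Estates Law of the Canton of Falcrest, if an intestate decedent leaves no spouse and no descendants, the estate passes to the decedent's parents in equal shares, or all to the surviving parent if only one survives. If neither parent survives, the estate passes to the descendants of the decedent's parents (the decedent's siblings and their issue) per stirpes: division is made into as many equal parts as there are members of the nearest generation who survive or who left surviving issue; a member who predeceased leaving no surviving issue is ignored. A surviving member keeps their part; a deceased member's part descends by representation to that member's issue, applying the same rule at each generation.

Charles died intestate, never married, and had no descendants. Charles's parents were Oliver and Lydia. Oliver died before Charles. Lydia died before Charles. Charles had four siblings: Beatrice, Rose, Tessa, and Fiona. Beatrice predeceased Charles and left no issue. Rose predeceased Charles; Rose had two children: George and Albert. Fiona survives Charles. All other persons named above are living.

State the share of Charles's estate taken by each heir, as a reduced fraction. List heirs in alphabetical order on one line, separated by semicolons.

Neither parent survives and there are no descendants, so the estate passes to Charles's siblings and their issue per stirpes.
Beatrice left no surviving issue, so that branch lapses and is disregarded.
The estate is divided into 3 equal shares of 1/3 among Rose, Tessa, Fiona.
Rose predeceased; the 1/3 allotted to Rose's branch passes to Rose's issue by representation.
The 1/3 is divided into 2 equal shares of 1/6 among George, Albert.
George is living and takes 1/6.
Albert is living and takes 1/6.
Tessa is living and takes 1/3.
Fiona is living and takes 1/3.

Albert 1/6; Fiona 1/3; George 1/6; Tessa 1/3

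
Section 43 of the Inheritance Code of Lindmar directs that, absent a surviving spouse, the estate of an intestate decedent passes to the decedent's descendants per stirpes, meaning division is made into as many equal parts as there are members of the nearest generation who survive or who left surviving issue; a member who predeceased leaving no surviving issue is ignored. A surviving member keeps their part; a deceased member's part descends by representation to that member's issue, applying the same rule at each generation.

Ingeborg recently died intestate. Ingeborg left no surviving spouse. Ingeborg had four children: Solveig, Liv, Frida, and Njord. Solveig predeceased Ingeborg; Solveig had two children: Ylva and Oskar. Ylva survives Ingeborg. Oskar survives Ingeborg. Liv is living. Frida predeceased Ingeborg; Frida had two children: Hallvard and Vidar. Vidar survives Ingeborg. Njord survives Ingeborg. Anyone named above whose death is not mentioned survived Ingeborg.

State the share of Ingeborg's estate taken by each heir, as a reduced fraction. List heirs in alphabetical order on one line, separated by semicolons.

There is no surviving spouse, so the entire estate passes to Ingeborg's descendants per stirpes.
The estate is divided into 4 equal shares of 1/4 among Solveig, Liv, Frida, Njord.
Solveig predeceased; the 1/4 allotted to Solveig's branch passes to Solveig's issue by representation.
The 1/4 is divided into 2 equal shares of 1/8 among Ylva, Oskar.
Ylva is living and takes 1/8.
Oskar is living and takes 1/8.
Liv is living and takes 1/4.
Frida predeceased; the 1/4 allotted to Frida's branch passes to Frida's issue by representation.
The 1/4 is divided into 2 equal shares of 1/8 among Hallvard, Vidar.
Hallvard is living and takes 1/8.
Vidar is living and takes 1/8.
Njord is living and takes 1/4.

Hallvard 1/8; Liv 1/4; Njord 1/4; Oskar 1/8; Vidar 1/8; Ylva 1/8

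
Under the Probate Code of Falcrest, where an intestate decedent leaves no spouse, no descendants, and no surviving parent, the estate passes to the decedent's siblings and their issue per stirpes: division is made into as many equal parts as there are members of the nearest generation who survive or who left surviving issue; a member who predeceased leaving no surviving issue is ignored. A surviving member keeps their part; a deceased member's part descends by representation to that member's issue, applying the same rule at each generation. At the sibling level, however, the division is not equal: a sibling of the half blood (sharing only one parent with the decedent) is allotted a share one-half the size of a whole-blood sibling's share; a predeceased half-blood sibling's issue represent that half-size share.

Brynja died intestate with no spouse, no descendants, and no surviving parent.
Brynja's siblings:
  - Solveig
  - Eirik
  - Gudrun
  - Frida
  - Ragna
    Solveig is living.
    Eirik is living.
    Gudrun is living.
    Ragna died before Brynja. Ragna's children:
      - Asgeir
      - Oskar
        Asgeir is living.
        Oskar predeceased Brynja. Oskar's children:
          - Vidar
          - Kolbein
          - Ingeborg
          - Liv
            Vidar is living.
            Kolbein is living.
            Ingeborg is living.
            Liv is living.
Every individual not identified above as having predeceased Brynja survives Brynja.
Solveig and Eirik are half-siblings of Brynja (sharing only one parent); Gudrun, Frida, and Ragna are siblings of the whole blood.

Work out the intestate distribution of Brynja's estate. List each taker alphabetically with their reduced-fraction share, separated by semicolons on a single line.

No spouse, descendants, or parent survives, so the estate passes to Brynja's siblings per stirpes.
Half-blood siblings count for one-half the weight of whole-blood siblings at the initial division.
Dividing 1 in proportion to weights (total weight 4): Solveig (weight 1/2) → 1/8; Eirik (weight 1/2) → 1/8; Gudrun (weight 1) → 1/4; Frida (weight 1) → 1/4; Ragna (weight 1) → 1/4.
Solveig is living and takes 1/8.
Eirik is living and takes 1/8.
Gudrun is living and takes 1/4.
Frida is living and takes 1/4.
Ragna predeceased; the 1/4 allotted to Ragna's branch passes to Ragna's issue by representation.
The 1/4 is divided into 2 equal shares of 1/8 among Asgeir, Oskar.
Asgeir is living and takes 1/8.
Oskar predeceased; the 1/8 allotted to Oskar's branch passes to Oskar's issue by representation.
The 1/8 is divided into 4 equal shares of 1/32 among Vidar, Kolbein, Ingeborg, Liv.
Vidar is living and takes 1/32.
Kolbein is living and takes 1/32.
Ingeborg is living and takes 1/32.
Liv is living and takes 1/32.

Asgeir 1/8; Eirik 1/8; Frida 1/4; Gudrun 1/4; Ingeborg 1/32; Kolbein 1/32; Liv 1/32; Solveig 1/8; Vidar 1/32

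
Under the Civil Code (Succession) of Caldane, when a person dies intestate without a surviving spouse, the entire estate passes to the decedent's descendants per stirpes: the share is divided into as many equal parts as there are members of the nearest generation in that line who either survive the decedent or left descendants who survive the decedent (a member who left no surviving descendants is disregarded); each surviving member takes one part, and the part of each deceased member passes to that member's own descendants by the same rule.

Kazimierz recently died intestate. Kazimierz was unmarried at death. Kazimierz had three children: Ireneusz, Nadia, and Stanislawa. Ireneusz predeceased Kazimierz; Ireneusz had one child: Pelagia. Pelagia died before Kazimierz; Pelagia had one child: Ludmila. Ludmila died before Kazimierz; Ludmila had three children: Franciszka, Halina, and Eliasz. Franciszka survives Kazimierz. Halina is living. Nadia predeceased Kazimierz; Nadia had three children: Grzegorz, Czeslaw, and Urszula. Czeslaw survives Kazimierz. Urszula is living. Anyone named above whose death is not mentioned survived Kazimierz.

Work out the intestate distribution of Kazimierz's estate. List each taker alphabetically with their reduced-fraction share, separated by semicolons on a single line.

There is no surviving spouse, so the entire estate passes to Kazimierz's descendants per stirpes.
The estate is divided into 3 equal shares of 1/3 among Ireneusz, Nadia, Stanislawa.
Ireneusz predeceased; the 1/3 allotted to Ireneusz's branch passes to Ireneusz's issue by representation.
Pelagia's line is the sole branch at this level, so the full 1/3 passes to Pelagia's issue by representation.
Ludmila's line is the sole branch at this level, so the full 1/3 passes to Ludmila's issue by representation.
The 1/3 is divided into 3 equal shares of 1/9 among Franciszka, Halina, Eliasz.
Franciszka is living and takes 1/9.
Halina is living and takes 1/9.
Eliasz is living and takes 1/9.
Nadia predeceased; the 1/3 allotted to Nadia's branch passes to Nadia's issue by representation.
The 1/3 is divided into 3 equal shares of 1/9 among Grzegorz, Czeslaw, Urszula.
Grzegorz is living and takes 1/9.
Czeslaw is living and takes 1/9.
Urszula is living and takes 1/9.
Stanislawa is living and takes 1/3.

Czeslaw 1/9; Eliasz 1/9; Franciszka 1/9; Grzegorz 1/9; Halina 1/9; Stanislawa 1/3; Urszula 1/9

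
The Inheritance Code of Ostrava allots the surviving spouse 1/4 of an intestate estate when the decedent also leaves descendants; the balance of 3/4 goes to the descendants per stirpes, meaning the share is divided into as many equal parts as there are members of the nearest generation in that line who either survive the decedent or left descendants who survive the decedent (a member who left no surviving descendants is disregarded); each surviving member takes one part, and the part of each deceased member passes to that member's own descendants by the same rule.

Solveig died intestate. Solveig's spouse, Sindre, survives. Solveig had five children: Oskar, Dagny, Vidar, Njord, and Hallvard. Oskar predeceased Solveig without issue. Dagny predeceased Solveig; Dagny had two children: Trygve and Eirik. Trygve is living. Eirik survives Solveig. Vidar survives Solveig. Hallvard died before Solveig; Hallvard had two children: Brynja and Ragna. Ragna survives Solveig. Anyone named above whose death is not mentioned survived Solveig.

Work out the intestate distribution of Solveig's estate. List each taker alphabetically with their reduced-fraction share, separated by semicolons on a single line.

Brynja 3/32; Eirik 3/32; Njord 3/16; Ragna 3/32; Sindre 1/4; Trygve 3/32; Vidar 3/16

Sindre, as surviving spouse, takes 1/4.
The remaining 3/4 passes to Solveig's descendants per stirpes.
Oskar left no surviving issue, so that branch lapses and is disregarded.
The 3/4 is divided into 4 equal shares of 3/16 among Dagny, Vidar, Njord, Hallvard.
Dagny predeceased; the 3/16 allotted to Dagny's branch passes to Dagny's issue by representation.
The 3/16 is divided into 2 equal shares of 3/32 among Trygve, Eirik.
Trygve is living and takes 3/32.
Eirik is living and takes 3/32.
Vidar is living and takes 3/16.
Njord is living and takes 3/16.
Hallvard predeceased; the 3/16 allotted to Hallvard's branch passes to Hallvard's issue by representation.
The 3/16 is divided into 2 equal shares of 3/32 among Brynja, Ragna.
Brynja is living and takes 3/32.
Ragna is living and takes 3/32.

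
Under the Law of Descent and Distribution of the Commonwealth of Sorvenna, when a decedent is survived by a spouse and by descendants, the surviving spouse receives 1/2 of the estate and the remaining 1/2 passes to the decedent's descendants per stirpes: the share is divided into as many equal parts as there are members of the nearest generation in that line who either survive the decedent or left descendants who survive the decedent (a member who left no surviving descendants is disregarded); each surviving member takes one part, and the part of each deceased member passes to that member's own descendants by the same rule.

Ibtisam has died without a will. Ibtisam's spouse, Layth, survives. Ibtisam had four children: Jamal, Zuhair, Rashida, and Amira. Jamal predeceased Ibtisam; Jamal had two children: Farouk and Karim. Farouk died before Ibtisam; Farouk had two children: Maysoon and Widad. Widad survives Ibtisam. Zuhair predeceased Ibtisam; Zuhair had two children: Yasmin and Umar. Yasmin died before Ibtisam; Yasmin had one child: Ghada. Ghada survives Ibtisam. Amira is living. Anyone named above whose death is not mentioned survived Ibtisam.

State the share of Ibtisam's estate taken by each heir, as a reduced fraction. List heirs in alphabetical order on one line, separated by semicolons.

Layth, as surviving spouse, takes 1/2.
The remaining 1/2 passes to Ibtisam's descendants per stirpes.
The 1/2 is divided into 4 equal shares of 1/8 among Jamal, Zuhair, Rashida, Amira.
Jamal predeceased; the 1/8 allotted to Jamal's branch passes to Jamal's issue by representation.
The 1/8 is divided into 2 equal shares of 1/16 among Farouk, Karim.
Farouk predeceased; the 1/16 allotted to Farouk's branch passes to Farouk's issue by representation.
The 1/16 is divided into 2 equal shares of 1/32 among Maysoon, Widad.
Maysoon is living and takes 1/32.
Widad is living and takes 1/32.
Karim is living and takes 1/16.
Zuhair predeceased; the 1/8 allotted to Zuhair's branch passes to Zuhair's issue by representation.
The 1/8 is divided into 2 equal shares of 1/16 among Yasmin, Umar.
Yasmin predeceased; the 1/16 allotted to Yasmin's branch passes to Yasmin's issue by representation.
Ghada is the sole taker at this level and receives the full 1/16.
Umar is living and takes 1/16.
Rashida is living and takes 1/8.
Amira is living and takes 1/8.

Amira 1/8; Ghada 1/16; Karim 1/16; Layth 1/2; Maysoon 1/32; Rashida 1/8; Umar 1/16; Widad 1/32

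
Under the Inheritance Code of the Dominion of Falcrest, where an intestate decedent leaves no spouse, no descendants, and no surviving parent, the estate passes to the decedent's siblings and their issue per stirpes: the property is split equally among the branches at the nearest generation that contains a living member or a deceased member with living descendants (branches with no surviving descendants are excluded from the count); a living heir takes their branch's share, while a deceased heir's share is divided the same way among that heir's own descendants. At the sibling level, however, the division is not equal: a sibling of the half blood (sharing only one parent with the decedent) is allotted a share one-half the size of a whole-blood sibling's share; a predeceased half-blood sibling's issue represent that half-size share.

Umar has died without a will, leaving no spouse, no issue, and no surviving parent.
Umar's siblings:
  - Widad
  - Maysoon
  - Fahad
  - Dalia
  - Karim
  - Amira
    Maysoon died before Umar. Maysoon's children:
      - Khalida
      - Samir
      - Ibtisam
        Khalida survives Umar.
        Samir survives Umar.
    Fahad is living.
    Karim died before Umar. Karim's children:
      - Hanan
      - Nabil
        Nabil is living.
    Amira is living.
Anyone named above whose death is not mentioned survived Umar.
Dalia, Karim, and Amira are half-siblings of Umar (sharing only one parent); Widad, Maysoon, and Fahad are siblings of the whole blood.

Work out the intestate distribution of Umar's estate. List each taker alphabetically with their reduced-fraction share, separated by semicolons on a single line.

No spouse, descendants, or parent survives, so the estate passes to Umar's siblings per stirpes.
Half-blood siblings count for one-half the weight of whole-blood siblings at the initial division.
Dividing 1 in proportion to weights (total weight 9/2): Widad (weight 1) → 2/9; Maysoon (weight 1) → 2/9; Fahad (weight 1) → 2/9; Dalia (weight 1/2) → 1/9; Karim (weight 1/2) → 1/9; Amira (weight 1/2) → 1/9.
Widad is living and takes 2/9.
Maysoon predeceased; the 2/9 allotted to Maysoon's branch passes to Maysoon's issue by representation.
The 2/9 is divided into 3 equal shares of 2/27 among Khalida, Samir, Ibtisam.
Khalida is living and takes 2/27.
Samir is living and takes 2/27.
Ibtisam is living and takes 2/27.
Fahad is living and takes 2/9.
Dalia is living and takes 1/9.
Karim predeceased; the 1/9 allotted to Karim's branch passes to Karim's issue by representation.
The 1/9 is divided into 2 equal shares of 1/18 among Hanan, Nabil.
Hanan is living and takes 1/18.
Nabil is living and takes 1/18.
Amira is living and takes 1/9.

Amira 1/9; Dalia 1/9; Fahad 2/9; Hanan 1/18; Ibtisam 2/27; Khalida 2/27; Nabil 1/18; Samir 2/27; Widad 2/9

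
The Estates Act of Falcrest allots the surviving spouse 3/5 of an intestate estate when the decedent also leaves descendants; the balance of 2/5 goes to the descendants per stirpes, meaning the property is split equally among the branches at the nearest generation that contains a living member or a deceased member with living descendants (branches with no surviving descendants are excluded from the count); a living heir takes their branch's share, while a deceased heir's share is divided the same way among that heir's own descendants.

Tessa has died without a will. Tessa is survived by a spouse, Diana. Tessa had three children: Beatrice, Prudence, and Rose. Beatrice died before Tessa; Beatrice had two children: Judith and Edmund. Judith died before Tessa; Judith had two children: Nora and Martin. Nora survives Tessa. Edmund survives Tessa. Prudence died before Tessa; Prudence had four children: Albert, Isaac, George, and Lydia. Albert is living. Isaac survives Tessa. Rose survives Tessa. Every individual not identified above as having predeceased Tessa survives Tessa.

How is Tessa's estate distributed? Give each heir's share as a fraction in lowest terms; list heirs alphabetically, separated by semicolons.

Albert 1/30; Diana 3/5; Edmund 1/15; George 1/30; Isaac 1/30; Lydia 1/30; Martin 1/30; Nora 1/30; Rose 2/15

Diana, as surviving spouse, takes 3/5.
The remaining 2/5 passes to Tessa's descendants per stirpes.
The 2/5 is divided into 3 equal shares of 2/15 among Beatrice, Prudence, Rose.
Beatrice predeceased; the 2/15 allotted to Beatrice's branch passes to Beatrice's issue by representation.
The 2/15 is divided into 2 equal shares of 1/15 among Judith, Edmund.
Judith predeceased; the 1/15 allotted to Judith's branch passes to Judith's issue by representation.
The 1/15 is divided into 2 equal shares of 1/30 among Nora, Martin.
Nora is living and takes 1/30.
Martin is living and takes 1/30.
Edmund is living and takes 1/15.
Prudence predeceased; the 2/15 allotted to Prudence's branch passes to Prudence's issue by representation.
The 2/15 is divided into 4 equal shares of 1/30 among Albert, Isaac, George, Lydia.
Albert is living and takes 1/30.
Isaac is living and takes 1/30.
George is living and takes 1/30.
Lydia is living and takes 1/30.
Rose is living and takes 2/15.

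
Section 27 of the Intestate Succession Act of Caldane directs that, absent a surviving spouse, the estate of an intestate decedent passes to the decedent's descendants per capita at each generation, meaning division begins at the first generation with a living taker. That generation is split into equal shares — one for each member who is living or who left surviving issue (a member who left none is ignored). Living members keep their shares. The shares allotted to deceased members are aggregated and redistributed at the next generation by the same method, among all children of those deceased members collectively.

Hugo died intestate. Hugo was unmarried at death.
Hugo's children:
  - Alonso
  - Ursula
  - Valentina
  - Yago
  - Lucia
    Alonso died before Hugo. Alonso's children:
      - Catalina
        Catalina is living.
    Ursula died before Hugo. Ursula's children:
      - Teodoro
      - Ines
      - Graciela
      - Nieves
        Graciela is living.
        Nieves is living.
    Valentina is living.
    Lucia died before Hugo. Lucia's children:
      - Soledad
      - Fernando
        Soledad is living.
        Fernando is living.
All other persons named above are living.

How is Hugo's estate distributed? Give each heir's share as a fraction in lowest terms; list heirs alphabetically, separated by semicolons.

Catalina 3/35; Fernando 3/35; Graciela 3/35; Ines 3/35; Nieves 3/35; Soledad 3/35; Teodoro 3/35; Valentina 1/5; Yago 1/5

There is no surviving spouse, so the entire estate passes to Hugo's descendants per capita at each generation.
At generation 1 (Alonso, Ursula, Valentina, Yago, Lucia) there are 5 shares of (1)/5 = 1/5 each.
Living: Valentina and Yago — each takes 1/5.
Deceased: Alonso, Ursula, and Lucia. Their combined 3/5 is pooled and carried to generation 2.
At generation 2 (Catalina, Teodoro, Ines, Graciela, Nieves, Soledad, Fernando) there are 7 shares of (3/5)/7 = 3/35 each.
Living: Catalina, Teodoro, Ines, Graciela, Nieves, Soledad, and Fernando — each takes 3/35.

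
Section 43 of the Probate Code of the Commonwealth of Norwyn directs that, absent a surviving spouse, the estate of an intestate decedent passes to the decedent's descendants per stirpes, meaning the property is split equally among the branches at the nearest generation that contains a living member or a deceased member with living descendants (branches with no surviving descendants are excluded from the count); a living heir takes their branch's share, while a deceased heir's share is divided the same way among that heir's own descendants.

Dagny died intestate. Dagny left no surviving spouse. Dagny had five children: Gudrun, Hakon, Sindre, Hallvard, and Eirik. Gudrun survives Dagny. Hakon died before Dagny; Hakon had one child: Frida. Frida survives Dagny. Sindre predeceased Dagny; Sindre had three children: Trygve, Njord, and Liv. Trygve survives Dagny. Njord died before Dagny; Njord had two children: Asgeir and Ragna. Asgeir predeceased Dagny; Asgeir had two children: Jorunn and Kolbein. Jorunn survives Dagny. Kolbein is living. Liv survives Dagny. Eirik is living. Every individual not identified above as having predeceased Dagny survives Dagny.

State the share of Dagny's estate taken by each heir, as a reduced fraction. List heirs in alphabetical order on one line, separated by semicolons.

Eirik 1/5; Frida 1/5; Gudrun 1/5; Hallvard 1/5; Jorunn 1/60; Kolbein 1/60; Liv 1/15; Ragna 1/30; Trygve 1/15

There is no surviving spouse, so the entire estate passes to Dagny's descendants per stirpes.
The estate is divided into 5 equal shares of 1/5 among Gudrun, Hakon, Sindre, Hallvard, Eirik.
Gudrun is living and takes 1/5.
Hakon predeceased; the 1/5 allotted to Hakon's branch passes to Hakon's issue by representation.
Frida is the sole taker at this level and receives the full 1/5.
Sindre predeceased; the 1/5 allotted to Sindre's branch passes to Sindre's issue by representation.
The 1/5 is divided into 3 equal shares of 1/15 among Trygve, Njord, Liv.
Trygve is living and takes 1/15.
Njord predeceased; the 1/15 allotted to Njord's branch passes to Njord's issue by representation.
The 1/15 is divided into 2 equal shares of 1/30 among Asgeir, Ragna.
Asgeir predeceased; the 1/30 allotted to Asgeir's branch passes to Asgeir's issue by representation.
The 1/30 is divided into 2 equal shares of 1/60 among Jorunn, Kolbein.
Jorunn is living and takes 1/60.
Kolbein is living and takes 1/60.
Ragna is living and takes 1/30.
Liv is living and takes 1/15.
Hallvard is living and takes 1/5.
Eirik is living and takes 1/5.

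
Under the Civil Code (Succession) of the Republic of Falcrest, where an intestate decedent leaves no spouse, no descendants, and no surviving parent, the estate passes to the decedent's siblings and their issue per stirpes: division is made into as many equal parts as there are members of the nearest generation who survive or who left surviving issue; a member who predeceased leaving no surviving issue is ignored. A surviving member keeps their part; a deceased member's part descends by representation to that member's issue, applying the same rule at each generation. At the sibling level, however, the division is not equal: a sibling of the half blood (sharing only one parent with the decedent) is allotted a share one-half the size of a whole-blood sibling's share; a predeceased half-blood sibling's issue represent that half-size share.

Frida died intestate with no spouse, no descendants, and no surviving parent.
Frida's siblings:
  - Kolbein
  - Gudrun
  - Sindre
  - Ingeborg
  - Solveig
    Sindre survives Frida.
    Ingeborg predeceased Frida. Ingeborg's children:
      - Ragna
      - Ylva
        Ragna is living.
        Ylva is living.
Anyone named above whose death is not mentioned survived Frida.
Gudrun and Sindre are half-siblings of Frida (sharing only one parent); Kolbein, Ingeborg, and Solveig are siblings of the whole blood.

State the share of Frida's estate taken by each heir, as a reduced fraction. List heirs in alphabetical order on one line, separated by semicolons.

No spouse, descendants, or parent survives, so the estate passes to Frida's siblings per stirpes.
Half-blood siblings count for one-half the weight of whole-blood siblings at the initial division.
Dividing 1 in proportion to weights (total weight 4): Kolbein (weight 1) → 1/4; Gudrun (weight 1/2) → 1/8; Sindre (weight 1/2) → 1/8; Ingeborg (weight 1) → 1/4; Solveig (weight 1) → 1/4.
Kolbein is living and takes 1/4.
Gudrun is living and takes 1/8.
Sindre is living and takes 1/8.
Ingeborg predeceased; the 1/4 allotted to Ingeborg's branch passes to Ingeborg's issue by representation.
The 1/4 is divided into 2 equal shares of 1/8 among Ragna, Ylva.
Ragna is living and takes 1/8.
Ylva is living and takes 1/8.
Solveig is living and takes 1/4.

Gudrun 1/8; Kolbein 1/4; Ragna 1/8; Sindre 1/8; Solveig 1/4; Ylva 1/8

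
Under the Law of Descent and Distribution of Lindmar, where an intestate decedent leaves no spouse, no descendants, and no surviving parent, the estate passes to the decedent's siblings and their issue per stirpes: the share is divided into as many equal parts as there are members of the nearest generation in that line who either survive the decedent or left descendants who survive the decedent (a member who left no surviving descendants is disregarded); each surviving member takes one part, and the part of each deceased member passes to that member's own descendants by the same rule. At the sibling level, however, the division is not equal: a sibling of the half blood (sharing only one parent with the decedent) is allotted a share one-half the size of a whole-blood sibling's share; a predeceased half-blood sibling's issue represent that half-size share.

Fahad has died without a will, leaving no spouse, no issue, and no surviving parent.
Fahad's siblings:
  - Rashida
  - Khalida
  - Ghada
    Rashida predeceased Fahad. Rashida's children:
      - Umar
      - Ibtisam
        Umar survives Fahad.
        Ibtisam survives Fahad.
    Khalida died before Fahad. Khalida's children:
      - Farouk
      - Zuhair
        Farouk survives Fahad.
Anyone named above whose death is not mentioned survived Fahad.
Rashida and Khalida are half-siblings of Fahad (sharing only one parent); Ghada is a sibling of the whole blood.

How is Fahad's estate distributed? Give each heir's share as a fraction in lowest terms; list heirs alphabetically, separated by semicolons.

No spouse, descendants, or parent survives, so the estate passes to Fahad's siblings per stirpes.
Half-blood siblings count for one-half the weight of whole-blood siblings at the initial division.
Dividing 1 in proportion to weights (total weight 2): Rashida (weight 1/2) → 1/4; Khalida (weight 1/2) → 1/4; Ghada (weight 1) → 1/2.
Rashida predeceased; the 1/4 allotted to Rashida's branch passes to Rashida's issue by representation.
The 1/4 is divided into 2 equal shares of 1/8 among Umar, Ibtisam.
Umar is living and takes 1/8.
Ibtisam is living and takes 1/8.
Khalida predeceased; the 1/4 allotted to Khalida's branch passes to Khalida's issue by representation.
The 1/4 is divided into 2 equal shares of 1/8 among Farouk, Zuhair.
Farouk is living and takes 1/8.
Zuhair is living and takes 1/8.
Ghada is living and takes 1/2.

Farouk 1/8; Ghada 1/2; Ibtisam 1/8; Umar 1/8; Zuhair 1/8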